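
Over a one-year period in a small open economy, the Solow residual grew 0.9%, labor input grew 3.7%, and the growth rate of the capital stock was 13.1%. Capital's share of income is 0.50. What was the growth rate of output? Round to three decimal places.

Output grew 9.300%.

Labor's share = 1 − 0.5 = 0.5.
The capital stock: 0.5 × 13.1 = 6.55 pp.
Labor input: 0.5 × 3.7 = 1.85 pp.
Output growth = 0.9 + 8.4 = 9.3%.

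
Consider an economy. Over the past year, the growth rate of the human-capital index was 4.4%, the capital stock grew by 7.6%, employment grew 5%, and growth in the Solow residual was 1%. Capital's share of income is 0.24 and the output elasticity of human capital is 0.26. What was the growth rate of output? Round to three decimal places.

Output grew 6.468%.

Labor's share = 1 − 0.24 − 0.26 = 0.5.
The capital stock: 0.24 × 7.6 = 1.824 pp.
The human-capital index: 0.26 × 4.4 = 1.144 pp.
Employment: 0.5 × 5 = 2.5 pp.
Output growth = 1 + 5.468 = 6.468%.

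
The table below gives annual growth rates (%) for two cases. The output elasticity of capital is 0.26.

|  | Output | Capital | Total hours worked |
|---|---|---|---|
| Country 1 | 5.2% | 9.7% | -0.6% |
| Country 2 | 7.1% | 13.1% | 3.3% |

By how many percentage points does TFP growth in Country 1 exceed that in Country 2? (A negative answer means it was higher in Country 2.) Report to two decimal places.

Labor's share = 1 − 0.26 = 0.74.
Country 1: TFP = 5.2 − 2.522 + 0.444 = 3.122%.
Country 2: TFP = 7.1 − 3.406 − 2.442 = 1.252%.
Difference = 3.122 − (1.252) = 1.87 pp.

1.87 percentage points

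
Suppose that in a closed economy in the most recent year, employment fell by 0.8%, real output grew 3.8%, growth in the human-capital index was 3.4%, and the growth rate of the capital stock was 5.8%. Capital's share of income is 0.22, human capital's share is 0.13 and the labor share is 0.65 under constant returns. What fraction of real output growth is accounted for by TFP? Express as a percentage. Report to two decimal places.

68.47%

Labor's share = 1 − 0.22 − 0.13 = 0.65.
The capital stock: 0.22 × 5.8 = 1.276 pp.
The human-capital index: 0.13 × 3.4 = 0.442 pp.
Employment: 0.65 × (-0.8) = -0.52 pp.
TFP growth = 3.8 − 1.198 = 2.602%.
TFP share of growth = 2.602 / 3.8 × 100 = 68.4737%.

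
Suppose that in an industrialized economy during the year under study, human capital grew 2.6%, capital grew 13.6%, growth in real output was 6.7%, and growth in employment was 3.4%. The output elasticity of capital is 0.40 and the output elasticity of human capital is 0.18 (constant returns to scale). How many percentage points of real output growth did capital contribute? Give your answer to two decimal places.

Contribution = share × growth = 0.4 × 13.6 = 5.44 pp.

5.44 pp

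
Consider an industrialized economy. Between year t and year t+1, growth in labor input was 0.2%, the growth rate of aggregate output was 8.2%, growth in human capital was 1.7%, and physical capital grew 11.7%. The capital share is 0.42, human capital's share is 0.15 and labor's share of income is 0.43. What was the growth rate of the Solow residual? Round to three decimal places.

2.945%

Labor's share = 1 − 0.42 − 0.15 = 0.43.
Physical capital: 0.42 × 11.7 = 4.914 pp.
Human capital: 0.15 × 1.7 = 0.255 pp.
Labor input: 0.43 × 0.2 = 0.086 pp.
TFP growth = 8.2 − 5.255 = 2.945%.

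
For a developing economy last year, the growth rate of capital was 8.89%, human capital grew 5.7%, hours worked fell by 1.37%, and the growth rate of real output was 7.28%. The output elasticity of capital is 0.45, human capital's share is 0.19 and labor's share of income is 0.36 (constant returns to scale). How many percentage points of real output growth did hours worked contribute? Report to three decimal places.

Labor's share = 1 − 0.45 − 0.19 = 0.36.
Contribution = share × growth = 0.36 × (-1.37) = -0.4932 pp.

-0.493 pp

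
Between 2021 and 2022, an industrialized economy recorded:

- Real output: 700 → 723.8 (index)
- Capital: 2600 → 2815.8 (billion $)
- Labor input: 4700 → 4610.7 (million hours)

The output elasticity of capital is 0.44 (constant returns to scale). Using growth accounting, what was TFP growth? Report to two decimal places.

Real output growth = (723.8 − 700) / 700 = 3.4%.
Capital growth = (2815.8 − 2600) / 2600 = 8.3%.
Labor input growth = (4610.7 − 4700) / 4700 = -1.9%.
Labor's share = 1 − 0.44 = 0.56.
Capital: 0.44 × 8.3 = 3.652 pp.
Labor input: 0.56 × (-1.9) = -1.064 pp.
TFP growth = 3.4 − 2.588 = 0.812%.

TFP grew 0.81%.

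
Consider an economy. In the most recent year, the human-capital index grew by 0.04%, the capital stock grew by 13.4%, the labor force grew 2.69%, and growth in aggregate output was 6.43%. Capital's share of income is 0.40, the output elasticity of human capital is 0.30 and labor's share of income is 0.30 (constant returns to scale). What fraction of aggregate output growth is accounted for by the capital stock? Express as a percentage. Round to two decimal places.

The capital stock contributed 0.4 × 13.4 = 5.36 pp.
Share of growth = 5.36 / 6.43 × 100 = 83.3593%.

83.36%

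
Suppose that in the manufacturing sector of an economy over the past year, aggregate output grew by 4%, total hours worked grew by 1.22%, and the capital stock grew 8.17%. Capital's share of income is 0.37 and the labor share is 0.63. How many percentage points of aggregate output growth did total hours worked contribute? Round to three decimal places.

0.769

Labor's share = 1 − 0.37 = 0.63.
Contribution = share × growth = 0.63 × 1.22 = 0.7686 pp.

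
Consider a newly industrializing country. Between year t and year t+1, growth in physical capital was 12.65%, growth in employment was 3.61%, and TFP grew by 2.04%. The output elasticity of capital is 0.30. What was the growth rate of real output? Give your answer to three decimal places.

8.362%

Labor's share = 1 − 0.3 = 0.7.
Physical capital: 0.3 × 12.65 = 3.795 pp.
Employment: 0.7 × 3.61 = 2.527 pp.
Output growth = 2.04 + 6.322 = 8.362%.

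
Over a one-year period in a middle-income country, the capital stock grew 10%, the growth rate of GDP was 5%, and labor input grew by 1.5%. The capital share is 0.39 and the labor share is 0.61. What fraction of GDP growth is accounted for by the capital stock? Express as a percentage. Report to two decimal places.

The capital stock contributed 0.39 × 10 = 3.9 pp.
Share of growth = 3.9 / 5 × 100 = 78%.

The capital stock accounted for 78.00% of growth.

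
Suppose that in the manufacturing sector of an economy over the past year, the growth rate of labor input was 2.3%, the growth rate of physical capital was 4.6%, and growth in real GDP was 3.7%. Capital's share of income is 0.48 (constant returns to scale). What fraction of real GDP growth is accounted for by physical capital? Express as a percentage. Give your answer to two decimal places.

59.68%

Physical capital contributed 0.48 × 4.6 = 2.208 pp.
Share of growth = 2.208 / 3.7 × 100 = 59.6757%.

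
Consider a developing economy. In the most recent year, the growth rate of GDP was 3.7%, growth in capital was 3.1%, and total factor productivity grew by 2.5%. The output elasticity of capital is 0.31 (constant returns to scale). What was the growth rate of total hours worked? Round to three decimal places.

Labor's share = 1 − 0.31 = 0.69.
gY = gA + 0.31×3.1 + 0.69×g.
0.69×g = 3.7 − 2.5 − 0.961 = 0.239.
g = 0.239 / 0.69 = 0.34638%.

0.346%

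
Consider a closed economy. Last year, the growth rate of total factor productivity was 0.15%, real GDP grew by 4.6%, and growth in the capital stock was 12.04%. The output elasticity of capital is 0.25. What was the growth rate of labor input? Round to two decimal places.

Labor input growth was 1.92%.

Labor's share = 1 − 0.25 = 0.75.
gY = gA + 0.25×12.04 + 0.75×g.
0.75×g = 4.6 − 0.15 − 3.01 = 1.44.
g = 1.44 / 0.75 = 1.92%.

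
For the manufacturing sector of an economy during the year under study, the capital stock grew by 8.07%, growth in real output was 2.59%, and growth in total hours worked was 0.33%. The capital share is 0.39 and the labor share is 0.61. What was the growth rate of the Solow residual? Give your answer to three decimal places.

-0.759%

Labor's share = 1 − 0.39 = 0.61.
The capital stock: 0.39 × 8.07 = 3.1473 pp.
Total hours worked: 0.61 × 0.33 = 0.2013 pp.
TFP growth = 2.59 − 3.3486 = -0.7586%.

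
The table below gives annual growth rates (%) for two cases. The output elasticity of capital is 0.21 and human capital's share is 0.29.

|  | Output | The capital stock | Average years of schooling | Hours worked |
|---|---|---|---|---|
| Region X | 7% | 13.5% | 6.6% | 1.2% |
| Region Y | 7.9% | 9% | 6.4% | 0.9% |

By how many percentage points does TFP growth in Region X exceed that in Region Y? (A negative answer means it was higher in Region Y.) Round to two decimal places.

-2.05 percentage points

Labor's share = 1 − 0.21 − 0.29 = 0.5.
Region X: TFP = 7 − 2.835 − 1.914 − 0.6 = 1.651%.
Region Y: TFP = 7.9 − 1.89 − 1.856 − 0.45 = 3.704%.
Difference = 1.651 − (3.704) = -2.053 pp.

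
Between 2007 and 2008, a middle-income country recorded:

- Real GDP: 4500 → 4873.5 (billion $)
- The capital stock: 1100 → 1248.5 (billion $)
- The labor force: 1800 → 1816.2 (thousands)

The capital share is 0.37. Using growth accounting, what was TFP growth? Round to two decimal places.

Real GDP growth = (4873.5 − 4500) / 4500 = 8.3%.
The capital stock growth = (1248.5 − 1100) / 1100 = 13.5%.
The labor force growth = (1816.2 − 1800) / 1800 = 0.9%.
Labor's share = 1 − 0.37 = 0.63.
The capital stock: 0.37 × 13.5 = 4.995 pp.
The labor force: 0.63 × 0.9 = 0.567 pp.
TFP growth = 8.3 − 5.562 = 2.738%.

TFP growth was 2.74%.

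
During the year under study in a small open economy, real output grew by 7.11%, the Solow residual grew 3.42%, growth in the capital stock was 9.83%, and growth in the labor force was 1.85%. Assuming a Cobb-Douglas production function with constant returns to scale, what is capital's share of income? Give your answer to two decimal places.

0.23

gY = gA + α·gK + (1−α)·gL, so gY − gA − gL = α(gK − gL).
7.11 − 3.42 − 1.85 = α × (9.83 − 1.85).
1.84 = 7.98 α, so α = 0.2306.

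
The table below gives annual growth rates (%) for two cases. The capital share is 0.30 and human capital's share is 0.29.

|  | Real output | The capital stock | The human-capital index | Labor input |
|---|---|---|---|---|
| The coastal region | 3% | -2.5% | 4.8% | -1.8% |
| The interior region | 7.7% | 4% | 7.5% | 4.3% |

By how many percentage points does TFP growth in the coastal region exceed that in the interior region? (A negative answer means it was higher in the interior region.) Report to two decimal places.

Labor's share = 1 − 0.3 − 0.29 = 0.41.
The coastal region: TFP = 3 + 0.75 − 1.392 + 0.738 = 3.096%.
The interior region: TFP = 7.7 − 1.2 − 2.175 − 1.763 = 2.562%.
Difference = 3.096 − (2.562) = 0.534 pp.

0.53 percentage points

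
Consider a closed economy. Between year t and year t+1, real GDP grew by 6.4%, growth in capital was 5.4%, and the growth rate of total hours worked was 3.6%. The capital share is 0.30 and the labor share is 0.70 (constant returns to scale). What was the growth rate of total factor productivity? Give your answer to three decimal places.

Labor's share = 1 − 0.3 = 0.7.
Capital: 0.3 × 5.4 = 1.62 pp.
Total hours worked: 0.7 × 3.6 = 2.52 pp.
TFP growth = 6.4 − 4.14 = 2.26%.

2.260%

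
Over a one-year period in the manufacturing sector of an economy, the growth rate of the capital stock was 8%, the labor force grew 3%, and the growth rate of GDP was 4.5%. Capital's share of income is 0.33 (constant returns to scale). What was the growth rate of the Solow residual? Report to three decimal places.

Labor's share = 1 − 0.33 = 0.67.
The capital stock: 0.33 × 8 = 2.64 pp.
The labor force: 0.67 × 3 = 2.01 pp.
TFP growth = 4.5 − 4.65 = -0.15%.

-0.150%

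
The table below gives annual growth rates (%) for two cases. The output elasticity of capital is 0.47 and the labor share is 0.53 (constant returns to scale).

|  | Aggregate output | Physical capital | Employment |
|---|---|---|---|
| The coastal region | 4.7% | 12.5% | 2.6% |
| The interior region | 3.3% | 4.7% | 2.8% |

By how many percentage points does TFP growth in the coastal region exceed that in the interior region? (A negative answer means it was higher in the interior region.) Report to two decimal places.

-2.16 percentage points

Labor's share = 1 − 0.47 = 0.53.
The coastal region: TFP = 4.7 − 5.875 − 1.378 = -2.553%.
The interior region: TFP = 3.3 − 2.209 − 1.484 = -0.393%.
Difference = -2.553 − (-0.393) = -2.16 pp.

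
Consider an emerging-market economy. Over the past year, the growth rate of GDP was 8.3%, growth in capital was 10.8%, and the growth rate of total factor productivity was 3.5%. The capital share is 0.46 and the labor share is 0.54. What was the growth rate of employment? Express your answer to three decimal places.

-0.311%

Labor's share = 1 − 0.46 = 0.54.
gY = gA + 0.46×10.8 + 0.54×g.
0.54×g = 8.3 − 3.5 − 4.968 = -0.168.
g = -0.168 / 0.54 = -0.31111%.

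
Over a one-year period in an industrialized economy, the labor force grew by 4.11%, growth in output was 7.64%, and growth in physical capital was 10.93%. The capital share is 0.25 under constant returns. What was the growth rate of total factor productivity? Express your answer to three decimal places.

1.825%

Labor's share = 1 − 0.25 = 0.75.
Physical capital: 0.25 × 10.93 = 2.7325 pp.
The labor force: 0.75 × 4.11 = 3.0825 pp.
TFP growth = 7.64 − 5.815 = 1.825%.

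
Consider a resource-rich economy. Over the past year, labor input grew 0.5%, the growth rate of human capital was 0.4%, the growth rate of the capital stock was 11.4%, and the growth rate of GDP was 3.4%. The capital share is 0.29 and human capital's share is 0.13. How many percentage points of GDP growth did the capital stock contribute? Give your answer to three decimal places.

Contribution = share × growth = 0.29 × 11.4 = 3.306 pp.

3.306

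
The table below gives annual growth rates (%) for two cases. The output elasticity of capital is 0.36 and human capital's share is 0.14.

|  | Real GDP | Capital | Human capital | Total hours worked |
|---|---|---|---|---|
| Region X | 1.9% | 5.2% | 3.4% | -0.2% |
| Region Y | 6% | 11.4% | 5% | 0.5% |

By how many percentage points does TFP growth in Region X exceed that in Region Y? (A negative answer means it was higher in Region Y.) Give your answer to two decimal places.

-1.29 percentage points

Labor's share = 1 − 0.36 − 0.14 = 0.5.
Region X: TFP = 1.9 − 1.872 − 0.476 + 0.1 = -0.348%.
Region Y: TFP = 6 − 4.104 − 0.7 − 0.25 = 0.946%.
Difference = -0.348 − (0.946) = -1.294 pp.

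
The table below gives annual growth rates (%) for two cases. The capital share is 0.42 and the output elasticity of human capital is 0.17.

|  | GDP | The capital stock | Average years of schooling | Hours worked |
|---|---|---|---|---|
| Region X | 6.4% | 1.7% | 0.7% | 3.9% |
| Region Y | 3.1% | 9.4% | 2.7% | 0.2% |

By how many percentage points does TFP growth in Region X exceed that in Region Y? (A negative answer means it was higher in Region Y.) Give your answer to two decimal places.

5.36 percentage points

Labor's share = 1 − 0.42 − 0.17 = 0.41.
Region X: TFP = 6.4 − 0.714 − 0.119 − 1.599 = 3.968%.
Region Y: TFP = 3.1 − 3.948 − 0.459 − 0.082 = -1.389%.
Difference = 3.968 − (-1.389) = 5.357 pp.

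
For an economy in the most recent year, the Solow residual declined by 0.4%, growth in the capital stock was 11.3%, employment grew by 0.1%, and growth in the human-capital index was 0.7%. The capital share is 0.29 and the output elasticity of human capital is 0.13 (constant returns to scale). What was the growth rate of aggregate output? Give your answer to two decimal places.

Labor's share = 1 − 0.29 − 0.13 = 0.58.
The capital stock: 0.29 × 11.3 = 3.277 pp.
The human-capital index: 0.13 × 0.7 = 0.091 pp.
Employment: 0.58 × 0.1 = 0.058 pp.
Output growth = -0.4 + 3.426 = 3.026%.

Aggregate output grew 3.03%.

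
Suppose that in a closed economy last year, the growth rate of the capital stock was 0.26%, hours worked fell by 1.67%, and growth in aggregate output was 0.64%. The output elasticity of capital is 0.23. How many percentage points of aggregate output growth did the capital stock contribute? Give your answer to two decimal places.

0.06 percentage points

Contribution = share × growth = 0.23 × 0.26 = 0.0598 pp.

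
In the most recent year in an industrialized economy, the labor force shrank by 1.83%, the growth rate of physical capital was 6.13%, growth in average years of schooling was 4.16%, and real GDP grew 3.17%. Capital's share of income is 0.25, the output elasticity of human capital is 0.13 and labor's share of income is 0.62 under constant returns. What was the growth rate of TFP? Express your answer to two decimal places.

TFP grew 2.23%.

Labor's share = 1 − 0.25 − 0.13 = 0.62.
Physical capital: 0.25 × 6.13 = 1.5325 pp.
Average years of schooling: 0.13 × 4.16 = 0.5408 pp.
The labor force: 0.62 × (-1.83) = -1.1346 pp.
TFP growth = 3.17 − 0.9387 = 2.2313%.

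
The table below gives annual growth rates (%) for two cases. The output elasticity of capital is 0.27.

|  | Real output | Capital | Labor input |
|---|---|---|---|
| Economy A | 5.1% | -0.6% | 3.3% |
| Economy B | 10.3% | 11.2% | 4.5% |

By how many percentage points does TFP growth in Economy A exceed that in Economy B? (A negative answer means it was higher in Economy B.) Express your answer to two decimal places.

-1.14 percentage points

Labor's share = 1 − 0.27 = 0.73.
Economy A: TFP = 5.1 + 0.162 − 2.409 = 2.853%.
Economy B: TFP = 10.3 − 3.024 − 3.285 = 3.991%.
Difference = 2.853 − (3.991) = -1.138 pp.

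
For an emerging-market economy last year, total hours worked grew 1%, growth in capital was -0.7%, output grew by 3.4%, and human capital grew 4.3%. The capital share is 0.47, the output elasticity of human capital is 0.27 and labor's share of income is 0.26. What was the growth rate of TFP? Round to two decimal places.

2.31%

Labor's share = 1 − 0.47 − 0.27 = 0.26.
Capital: 0.47 × (-0.7) = -0.329 pp.
Human capital: 0.27 × 4.3 = 1.161 pp.
Total hours worked: 0.26 × 1 = 0.26 pp.
TFP growth = 3.4 − 1.092 = 2.308%.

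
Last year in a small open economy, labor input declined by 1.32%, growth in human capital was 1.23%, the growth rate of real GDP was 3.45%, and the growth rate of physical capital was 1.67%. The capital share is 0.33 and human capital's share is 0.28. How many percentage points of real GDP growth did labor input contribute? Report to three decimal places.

Labor's share = 1 − 0.33 − 0.28 = 0.39.
Contribution = share × growth = 0.39 × (-1.32) = -0.5148 pp.

-0.515 percentage points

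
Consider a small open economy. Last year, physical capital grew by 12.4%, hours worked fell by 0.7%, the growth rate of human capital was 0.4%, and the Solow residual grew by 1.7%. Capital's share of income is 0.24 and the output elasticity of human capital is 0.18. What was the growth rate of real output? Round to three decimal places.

4.342%

Labor's share = 1 − 0.24 − 0.18 = 0.58.
Physical capital: 0.24 × 12.4 = 2.976 pp.
Human capital: 0.18 × 0.4 = 0.072 pp.
Hours worked: 0.58 × (-0.7) = -0.406 pp.
Output growth = 1.7 + 2.642 = 4.342%.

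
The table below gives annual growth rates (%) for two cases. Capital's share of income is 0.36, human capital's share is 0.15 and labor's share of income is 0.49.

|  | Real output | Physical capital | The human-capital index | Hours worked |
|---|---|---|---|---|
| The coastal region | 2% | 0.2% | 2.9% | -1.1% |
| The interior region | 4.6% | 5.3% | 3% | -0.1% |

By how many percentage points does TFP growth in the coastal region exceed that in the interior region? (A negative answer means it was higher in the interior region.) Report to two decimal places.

Labor's share = 1 − 0.36 − 0.15 = 0.49.
The coastal region: TFP = 2 − 0.072 − 0.435 + 0.539 = 2.032%.
The interior region: TFP = 4.6 − 1.908 − 0.45 + 0.049 = 2.291%.
Difference = 2.032 − (2.291) = -0.259 pp.

-0.26 percentage points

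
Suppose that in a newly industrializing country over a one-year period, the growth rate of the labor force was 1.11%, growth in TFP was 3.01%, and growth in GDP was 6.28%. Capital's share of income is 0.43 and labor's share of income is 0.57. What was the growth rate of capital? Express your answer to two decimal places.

Labor's share = 1 − 0.43 = 0.57.
gY = gA + 0.57×1.11 + 0.43×g.
0.43×g = 6.28 − 3.01 − 0.6327 = 2.6373.
g = 2.6373 / 0.43 = 6.1333%.

6.13%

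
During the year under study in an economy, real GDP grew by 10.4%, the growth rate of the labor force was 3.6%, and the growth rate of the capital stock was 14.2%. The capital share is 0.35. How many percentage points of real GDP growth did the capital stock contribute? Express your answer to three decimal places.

Contribution = share × growth = 0.35 × 14.2 = 4.97 pp.

4.970 percentage points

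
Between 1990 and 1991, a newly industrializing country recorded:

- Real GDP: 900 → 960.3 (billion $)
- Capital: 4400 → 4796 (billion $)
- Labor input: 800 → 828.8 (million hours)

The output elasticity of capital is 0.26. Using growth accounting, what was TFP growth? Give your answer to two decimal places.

1.70%

Real GDP growth = (960.3 − 900) / 900 = 6.7%.
Capital growth = (4796 − 4400) / 4400 = 9%.
Labor input growth = (828.8 − 800) / 800 = 3.6%.
Labor's share = 1 − 0.26 = 0.74.
Capital: 0.26 × 9 = 2.34 pp.
Labor input: 0.74 × 3.6 = 2.664 pp.
TFP growth = 6.7 − 5.004 = 1.696%.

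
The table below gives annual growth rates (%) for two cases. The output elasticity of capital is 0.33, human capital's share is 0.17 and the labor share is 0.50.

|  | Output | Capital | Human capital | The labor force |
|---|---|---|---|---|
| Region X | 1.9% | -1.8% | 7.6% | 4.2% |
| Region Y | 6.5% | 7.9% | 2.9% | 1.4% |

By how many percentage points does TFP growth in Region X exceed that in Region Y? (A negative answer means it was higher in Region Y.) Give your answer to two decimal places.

Labor's share = 1 − 0.33 − 0.17 = 0.5.
Region X: TFP = 1.9 + 0.594 − 1.292 − 2.1 = -0.898%.
Region Y: TFP = 6.5 − 2.607 − 0.493 − 0.7 = 2.7%.
Difference = -0.898 − (2.7) = -3.598 pp.

-3.60 percentage points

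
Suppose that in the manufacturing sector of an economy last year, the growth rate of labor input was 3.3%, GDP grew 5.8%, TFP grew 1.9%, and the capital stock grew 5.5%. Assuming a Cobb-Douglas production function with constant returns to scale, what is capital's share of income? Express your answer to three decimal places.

α = 0.273

gY = gA + α·gK + (1−α)·gL, so gY − gA − gL = α(gK − gL).
5.8 − 1.9 − 3.3 = α × (5.5 − 3.3).
0.6 = 2.2 α, so α = 0.27273.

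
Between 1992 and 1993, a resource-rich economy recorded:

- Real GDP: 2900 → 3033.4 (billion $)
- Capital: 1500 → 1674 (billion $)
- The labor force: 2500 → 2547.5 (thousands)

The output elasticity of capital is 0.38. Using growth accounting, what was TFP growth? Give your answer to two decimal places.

-0.99%

Real GDP growth = (3033.4 − 2900) / 2900 = 4.6%.
Capital growth = (1674 − 1500) / 1500 = 11.6%.
The labor force growth = (2547.5 − 2500) / 2500 = 1.9%.
Labor's share = 1 − 0.38 = 0.62.
Capital: 0.38 × 11.6 = 4.408 pp.
The labor force: 0.62 × 1.9 = 1.178 pp.
TFP growth = 4.6 − 5.586 = -0.986%.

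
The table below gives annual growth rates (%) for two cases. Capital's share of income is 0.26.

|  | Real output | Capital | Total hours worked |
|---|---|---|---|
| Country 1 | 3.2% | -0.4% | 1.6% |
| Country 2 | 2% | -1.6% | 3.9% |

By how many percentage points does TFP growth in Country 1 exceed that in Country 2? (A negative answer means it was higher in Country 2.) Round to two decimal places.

Labor's share = 1 − 0.26 = 0.74.
Country 1: TFP = 3.2 + 0.104 − 1.184 = 2.12%.
Country 2: TFP = 2 + 0.416 − 2.886 = -0.47%.
Difference = 2.12 − (-0.47) = 2.59 pp.

2.59 percentage points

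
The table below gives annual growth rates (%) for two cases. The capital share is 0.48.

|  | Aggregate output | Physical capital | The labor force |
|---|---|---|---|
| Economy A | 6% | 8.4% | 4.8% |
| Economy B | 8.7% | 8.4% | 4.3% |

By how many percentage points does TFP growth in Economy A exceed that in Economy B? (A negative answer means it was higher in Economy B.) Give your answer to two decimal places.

Labor's share = 1 − 0.48 = 0.52.
Economy A: TFP = 6 − 4.032 − 2.496 = -0.528%.
Economy B: TFP = 8.7 − 4.032 − 2.236 = 2.432%.
Difference = -0.528 − (2.432) = -2.96 pp.

-2.96 percentage points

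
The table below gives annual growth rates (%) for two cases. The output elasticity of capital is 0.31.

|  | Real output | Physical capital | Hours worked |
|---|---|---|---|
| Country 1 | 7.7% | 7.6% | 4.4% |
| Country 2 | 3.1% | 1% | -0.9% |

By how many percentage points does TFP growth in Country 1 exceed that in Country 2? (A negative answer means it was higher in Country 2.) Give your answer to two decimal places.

-1.10 percentage points

Labor's share = 1 − 0.31 = 0.69.
Country 1: TFP = 7.7 − 2.356 − 3.036 = 2.308%.
Country 2: TFP = 3.1 − 0.31 + 0.621 = 3.411%.
Difference = 2.308 − (3.411) = -1.103 pp.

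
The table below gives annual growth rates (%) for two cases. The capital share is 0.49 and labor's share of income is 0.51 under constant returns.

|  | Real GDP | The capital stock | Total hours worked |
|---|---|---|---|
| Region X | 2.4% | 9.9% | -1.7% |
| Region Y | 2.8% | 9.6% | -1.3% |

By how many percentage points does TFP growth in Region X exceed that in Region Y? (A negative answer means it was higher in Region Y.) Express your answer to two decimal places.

Labor's share = 1 − 0.49 = 0.51.
Region X: TFP = 2.4 − 4.851 + 0.867 = -1.584%.
Region Y: TFP = 2.8 − 4.704 + 0.663 = -1.241%.
Difference = -1.584 − (-1.241) = -0.343 pp.

-0.34 percentage points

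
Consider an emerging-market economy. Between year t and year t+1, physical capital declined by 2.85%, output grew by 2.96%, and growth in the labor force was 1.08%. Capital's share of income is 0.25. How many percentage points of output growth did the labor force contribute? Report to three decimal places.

0.810 percentage points

Labor's share = 1 − 0.25 = 0.75.
Contribution = share × growth = 0.75 × 1.08 = 0.81 pp.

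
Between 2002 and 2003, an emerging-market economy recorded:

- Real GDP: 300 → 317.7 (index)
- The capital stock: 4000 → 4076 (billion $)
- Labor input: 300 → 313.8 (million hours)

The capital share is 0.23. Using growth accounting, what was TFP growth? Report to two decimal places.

1.92%

Real GDP growth = (317.7 − 300) / 300 = 5.9%.
The capital stock growth = (4076 − 4000) / 4000 = 1.9%.
Labor input growth = (313.8 − 300) / 300 = 4.6%.
Labor's share = 1 − 0.23 = 0.77.
The capital stock: 0.23 × 1.9 = 0.437 pp.
Labor input: 0.77 × 4.6 = 3.542 pp.
TFP growth = 5.9 − 3.979 = 1.921%.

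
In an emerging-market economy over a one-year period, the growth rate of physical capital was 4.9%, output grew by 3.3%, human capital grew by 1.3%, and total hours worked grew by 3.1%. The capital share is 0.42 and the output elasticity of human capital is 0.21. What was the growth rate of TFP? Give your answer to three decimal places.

Labor's share = 1 − 0.42 − 0.21 = 0.37.
Physical capital: 0.42 × 4.9 = 2.058 pp.
Human capital: 0.21 × 1.3 = 0.273 pp.
Total hours worked: 0.37 × 3.1 = 1.147 pp.
TFP growth = 3.3 − 3.478 = -0.178%.

-0.178%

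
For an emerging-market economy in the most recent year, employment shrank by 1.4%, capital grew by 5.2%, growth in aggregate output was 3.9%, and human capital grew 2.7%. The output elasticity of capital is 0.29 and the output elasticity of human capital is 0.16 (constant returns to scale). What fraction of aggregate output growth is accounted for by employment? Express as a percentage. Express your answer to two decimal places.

-19.74%

Labor's share = 1 − 0.29 − 0.16 = 0.55.
Employment contributed 0.55 × (-1.4) = -0.77 pp.
Share of growth = -0.77 / 3.9 × 100 = -19.7436%.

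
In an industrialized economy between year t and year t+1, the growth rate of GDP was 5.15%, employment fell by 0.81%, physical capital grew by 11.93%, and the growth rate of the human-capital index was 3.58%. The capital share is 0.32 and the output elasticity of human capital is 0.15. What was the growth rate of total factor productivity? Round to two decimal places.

Labor's share = 1 − 0.32 − 0.15 = 0.53.
Physical capital: 0.32 × 11.93 = 3.8176 pp.
The human-capital index: 0.15 × 3.58 = 0.537 pp.
Employment: 0.53 × (-0.81) = -0.4293 pp.
TFP growth = 5.15 − 3.9253 = 1.2247%.

1.22%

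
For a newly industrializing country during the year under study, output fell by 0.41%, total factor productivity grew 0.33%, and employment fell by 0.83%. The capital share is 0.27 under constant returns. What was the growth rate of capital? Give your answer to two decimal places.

-0.50%

Labor's share = 1 − 0.27 = 0.73.
gY = gA + 0.73×(-0.83) + 0.27×g.
0.27×g = -0.41 − 0.33 + 0.6059 = -0.1341.
g = -0.1341 / 0.27 = -0.4967%.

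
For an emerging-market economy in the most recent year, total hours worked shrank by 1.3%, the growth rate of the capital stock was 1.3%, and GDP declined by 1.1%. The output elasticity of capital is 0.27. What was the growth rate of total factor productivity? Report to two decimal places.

Labor's share = 1 − 0.27 = 0.73.
The capital stock: 0.27 × 1.3 = 0.351 pp.
Total hours worked: 0.73 × (-1.3) = -0.949 pp.
TFP growth = -1.1 + 0.598 = -0.502%.

-0.50%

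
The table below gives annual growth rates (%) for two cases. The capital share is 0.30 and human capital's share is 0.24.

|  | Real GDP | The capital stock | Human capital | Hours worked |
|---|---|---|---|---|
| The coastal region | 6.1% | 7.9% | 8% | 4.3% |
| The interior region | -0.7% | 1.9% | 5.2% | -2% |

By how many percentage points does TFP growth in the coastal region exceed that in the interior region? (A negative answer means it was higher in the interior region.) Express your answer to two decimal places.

Labor's share = 1 − 0.3 − 0.24 = 0.46.
The coastal region: TFP = 6.1 − 2.37 − 1.92 − 1.978 = -0.168%.
The interior region: TFP = -0.7 − 0.57 − 1.248 + 0.92 = -1.598%.
Difference = -0.168 − (-1.598) = 1.43 pp.

1.43 percentage points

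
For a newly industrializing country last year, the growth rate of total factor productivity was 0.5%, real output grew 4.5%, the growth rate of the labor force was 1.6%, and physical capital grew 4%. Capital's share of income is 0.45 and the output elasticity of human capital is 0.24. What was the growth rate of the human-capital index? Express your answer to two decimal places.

Labor's share = 1 − 0.45 − 0.24 = 0.31.
gY = gA + 0.45×4 + 0.31×1.6 + 0.24×g.
0.24×g = 4.5 − 0.5 − 2.296 = 1.704.
g = 1.704 / 0.24 = 7.1%.

7.10%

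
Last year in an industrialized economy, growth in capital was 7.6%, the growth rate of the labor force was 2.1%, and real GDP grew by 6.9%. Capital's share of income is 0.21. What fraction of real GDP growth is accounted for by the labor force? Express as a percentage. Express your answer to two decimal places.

24.04%

Labor's share = 1 − 0.21 = 0.79.
The labor force contributed 0.79 × 2.1 = 1.659 pp.
Share of growth = 1.659 / 6.9 × 100 = 24.0435%.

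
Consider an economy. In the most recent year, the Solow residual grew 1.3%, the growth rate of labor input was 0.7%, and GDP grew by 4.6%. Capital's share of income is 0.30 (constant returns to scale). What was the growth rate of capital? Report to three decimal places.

9.367%

Labor's share = 1 − 0.3 = 0.7.
gY = gA + 0.7×0.7 + 0.3×g.
0.3×g = 4.6 − 1.3 − 0.49 = 2.81.
g = 2.81 / 0.3 = 9.36667%.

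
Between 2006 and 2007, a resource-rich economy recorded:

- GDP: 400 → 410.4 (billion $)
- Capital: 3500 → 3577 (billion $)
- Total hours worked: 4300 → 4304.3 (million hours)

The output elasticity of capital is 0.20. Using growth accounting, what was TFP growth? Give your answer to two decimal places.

TFP grew 2.08%.

GDP growth = (410.4 − 400) / 400 = 2.6%.
Capital growth = (3577 − 3500) / 3500 = 2.2%.
Total hours worked growth = (4304.3 − 4300) / 4300 = 0.1%.
Labor's share = 1 − 0.2 = 0.8.
Capital: 0.2 × 2.2 = 0.44 pp.
Total hours worked: 0.8 × 0.1 = 0.08 pp.
TFP growth = 2.6 − 0.52 = 2.08%.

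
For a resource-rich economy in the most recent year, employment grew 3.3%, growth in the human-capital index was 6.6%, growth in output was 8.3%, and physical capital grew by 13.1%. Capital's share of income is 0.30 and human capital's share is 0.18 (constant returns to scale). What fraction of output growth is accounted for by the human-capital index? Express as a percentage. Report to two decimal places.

14.31%

The human-capital index contributed 0.18 × 6.6 = 1.188 pp.
Share of growth = 1.188 / 8.3 × 100 = 14.3133%.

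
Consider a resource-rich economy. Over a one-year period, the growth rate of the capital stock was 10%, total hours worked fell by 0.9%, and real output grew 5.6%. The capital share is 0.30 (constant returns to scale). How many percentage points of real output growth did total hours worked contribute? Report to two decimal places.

Labor's share = 1 − 0.3 = 0.7.
Contribution = share × growth = 0.7 × (-0.9) = -0.63 pp.

-0.63 pp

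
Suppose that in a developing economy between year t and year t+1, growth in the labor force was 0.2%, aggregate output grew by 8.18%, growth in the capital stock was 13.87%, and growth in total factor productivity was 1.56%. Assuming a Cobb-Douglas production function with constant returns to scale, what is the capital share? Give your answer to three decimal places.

gY = gA + α·gK + (1−α)·gL, so gY − gA − gL = α(gK − gL).
8.18 − 1.56 − 0.2 = α × (13.87 − 0.2).
6.42 = 13.67 α, so α = 0.46964.

0.470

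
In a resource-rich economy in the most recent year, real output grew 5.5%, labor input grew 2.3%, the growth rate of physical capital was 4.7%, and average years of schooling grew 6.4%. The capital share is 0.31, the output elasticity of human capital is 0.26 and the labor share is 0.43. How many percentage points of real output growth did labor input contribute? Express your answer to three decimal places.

Labor's share = 1 − 0.31 − 0.26 = 0.43.
Contribution = share × growth = 0.43 × 2.3 = 0.989 pp.

0.989 pp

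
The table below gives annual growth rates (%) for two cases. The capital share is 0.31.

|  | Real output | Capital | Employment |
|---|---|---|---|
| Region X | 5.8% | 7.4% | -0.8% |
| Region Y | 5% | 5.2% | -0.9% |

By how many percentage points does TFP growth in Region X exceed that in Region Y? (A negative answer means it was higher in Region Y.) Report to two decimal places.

Labor's share = 1 − 0.31 = 0.69.
Region X: TFP = 5.8 − 2.294 + 0.552 = 4.058%.
Region Y: TFP = 5 − 1.612 + 0.621 = 4.009%.
Difference = 4.058 − (4.009) = 0.049 pp.

0.05 percentage points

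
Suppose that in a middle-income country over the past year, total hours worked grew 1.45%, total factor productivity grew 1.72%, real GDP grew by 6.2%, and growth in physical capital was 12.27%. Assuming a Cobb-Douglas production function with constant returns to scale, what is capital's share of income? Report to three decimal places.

gY = gA + α·gK + (1−α)·gL, so gY − gA − gL = α(gK − gL).
6.2 − 1.72 − 1.45 = α × (12.27 − 1.45).
3.03 = 10.82 α, so α = 0.28004.

0.280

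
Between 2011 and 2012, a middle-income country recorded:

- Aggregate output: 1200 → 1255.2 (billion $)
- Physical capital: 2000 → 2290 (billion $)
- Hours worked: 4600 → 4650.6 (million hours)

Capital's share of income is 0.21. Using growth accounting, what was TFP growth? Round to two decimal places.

Aggregate output growth = (1255.2 − 1200) / 1200 = 4.6%.
Physical capital growth = (2290 − 2000) / 2000 = 14.5%.
Hours worked growth = (4650.6 − 4600) / 4600 = 1.1%.
Labor's share = 1 − 0.21 = 0.79.
Physical capital: 0.21 × 14.5 = 3.045 pp.
Hours worked: 0.79 × 1.1 = 0.869 pp.
TFP growth = 4.6 − 3.914 = 0.686%.

TFP grew 0.69%.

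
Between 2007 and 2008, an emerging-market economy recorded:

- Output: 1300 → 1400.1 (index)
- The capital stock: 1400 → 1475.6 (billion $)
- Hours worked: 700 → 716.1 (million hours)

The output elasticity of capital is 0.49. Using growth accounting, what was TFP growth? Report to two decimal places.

TFP grew 3.88%.

Output growth = (1400.1 − 1300) / 1300 = 7.7%.
The capital stock growth = (1475.6 − 1400) / 1400 = 5.4%.
Hours worked growth = (716.1 − 700) / 700 = 2.3%.
Labor's share = 1 − 0.49 = 0.51.
The capital stock: 0.49 × 5.4 = 2.646 pp.
Hours worked: 0.51 × 2.3 = 1.173 pp.
TFP growth = 7.7 − 3.819 = 3.881%.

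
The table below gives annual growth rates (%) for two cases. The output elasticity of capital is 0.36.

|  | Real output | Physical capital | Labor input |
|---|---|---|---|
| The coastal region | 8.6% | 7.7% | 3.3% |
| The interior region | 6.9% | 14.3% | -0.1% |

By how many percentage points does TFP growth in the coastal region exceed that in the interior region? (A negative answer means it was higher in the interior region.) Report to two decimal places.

Labor's share = 1 − 0.36 = 0.64.
The coastal region: TFP = 8.6 − 2.772 − 2.112 = 3.716%.
The interior region: TFP = 6.9 − 5.148 + 0.064 = 1.816%.
Difference = 3.716 − (1.816) = 1.9 pp.

1.90 percentage points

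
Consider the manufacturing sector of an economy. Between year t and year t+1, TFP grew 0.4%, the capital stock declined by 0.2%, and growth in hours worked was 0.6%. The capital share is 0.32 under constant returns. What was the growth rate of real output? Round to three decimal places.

Labor's share = 1 − 0.32 = 0.68.
The capital stock: 0.32 × (-0.2) = -0.064 pp.
Hours worked: 0.68 × 0.6 = 0.408 pp.
Output growth = 0.4 + 0.344 = 0.744%.

Real output growth was 0.744%.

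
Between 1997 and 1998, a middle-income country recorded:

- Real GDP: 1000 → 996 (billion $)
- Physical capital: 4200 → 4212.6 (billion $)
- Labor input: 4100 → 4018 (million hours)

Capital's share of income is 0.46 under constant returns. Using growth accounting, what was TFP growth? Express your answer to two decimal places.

0.54%

Real GDP growth = (996 − 1000) / 1000 = -0.4%.
Physical capital growth = (4212.6 − 4200) / 4200 = 0.3%.
Labor input growth = (4018 − 4100) / 4100 = -2%.
Labor's share = 1 − 0.46 = 0.54.
Physical capital: 0.46 × 0.3 = 0.138 pp.
Labor input: 0.54 × (-2) = -1.08 pp.
TFP growth = -0.4 + 0.942 = 0.542%.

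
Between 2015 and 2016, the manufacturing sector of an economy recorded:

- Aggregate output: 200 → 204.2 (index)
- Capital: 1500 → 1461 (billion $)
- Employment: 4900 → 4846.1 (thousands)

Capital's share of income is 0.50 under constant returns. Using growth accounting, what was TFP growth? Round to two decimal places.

TFP growth was 3.95%.

Aggregate output growth = (204.2 − 200) / 200 = 2.1%.
Capital growth = (1461 − 1500) / 1500 = -2.6%.
Employment growth = (4846.1 − 4900) / 4900 = -1.1%.
Labor's share = 1 − 0.5 = 0.5.
Capital: 0.5 × (-2.6) = -1.3 pp.
Employment: 0.5 × (-1.1) = -0.55 pp.
TFP growth = 2.1 + 1.85 = 3.95%.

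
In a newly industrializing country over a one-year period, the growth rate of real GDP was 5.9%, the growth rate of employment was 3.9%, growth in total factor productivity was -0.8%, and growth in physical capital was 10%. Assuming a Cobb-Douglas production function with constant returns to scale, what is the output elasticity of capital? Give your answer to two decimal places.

α = 0.46

gY = gA + α·gK + (1−α)·gL, so gY − gA − gL = α(gK − gL).
5.9 + 0.8 − 3.9 = α × (10 − 3.9).
2.8 = 6.1 α, so α = 0.459.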